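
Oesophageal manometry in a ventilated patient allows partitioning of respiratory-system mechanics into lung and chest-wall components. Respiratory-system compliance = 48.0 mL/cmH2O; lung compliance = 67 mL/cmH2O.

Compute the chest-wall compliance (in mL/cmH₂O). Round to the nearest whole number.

169

1/Ccw = 1/Crs − 1/CL.
1/Ccw = 1/48.0 − 1/67 = 0.005908.
Ccw = 169.26 mL/cmH2O.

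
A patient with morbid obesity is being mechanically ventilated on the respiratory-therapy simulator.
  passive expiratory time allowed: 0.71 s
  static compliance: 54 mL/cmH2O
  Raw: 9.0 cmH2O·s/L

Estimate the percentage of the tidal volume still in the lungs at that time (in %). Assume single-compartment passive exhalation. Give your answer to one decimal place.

23.2

τ = R × C = 9.0 × 54 mL/cmH2O = 9.0 × 0.054 L/cmH2O = 0.486 s.
Passive exhalation: V(t)/V₀ = e^(−t/τ) = e^(−0.71/0.486) = 0.232.
Fraction remaining = 0.232 → 23.2%.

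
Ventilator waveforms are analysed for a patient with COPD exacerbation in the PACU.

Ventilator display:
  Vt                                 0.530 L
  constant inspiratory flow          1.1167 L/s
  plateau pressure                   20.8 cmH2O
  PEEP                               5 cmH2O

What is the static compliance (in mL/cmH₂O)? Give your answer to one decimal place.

33.5

Cstat = Vt / (Pplat − PEEP) = 530 / (20.8 − 5) = 530 / 15.8 = 33.544 mL/cmH2O.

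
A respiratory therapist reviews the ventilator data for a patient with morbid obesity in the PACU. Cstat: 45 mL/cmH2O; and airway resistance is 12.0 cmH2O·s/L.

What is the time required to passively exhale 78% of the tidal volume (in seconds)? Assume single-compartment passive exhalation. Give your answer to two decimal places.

0.82

τ = R × C = 12.0 × 45 mL/cmH2O = 12.0 × 0.045 L/cmH2O = 0.54 s.
Exhaled fraction f = 1 − e^(−t/τ) → t = −τ·ln(1 − f) = −0.54·ln(0.22) = 0.8176 s.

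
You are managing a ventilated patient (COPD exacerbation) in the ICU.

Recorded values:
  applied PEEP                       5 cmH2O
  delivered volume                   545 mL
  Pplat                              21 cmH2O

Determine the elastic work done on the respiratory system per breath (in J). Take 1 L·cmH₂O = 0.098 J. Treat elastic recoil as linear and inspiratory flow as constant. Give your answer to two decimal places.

Elastic work ≈ ½ × (Pplat − PEEP) × Vt = 0.5 × (21 − 5) × 0.545 L = 0.5 × 16.0 × 0.545 = 4.36 L·cmH2O.
× 0.098 J/(L·cmH2O) → 0.4273 J.

0.43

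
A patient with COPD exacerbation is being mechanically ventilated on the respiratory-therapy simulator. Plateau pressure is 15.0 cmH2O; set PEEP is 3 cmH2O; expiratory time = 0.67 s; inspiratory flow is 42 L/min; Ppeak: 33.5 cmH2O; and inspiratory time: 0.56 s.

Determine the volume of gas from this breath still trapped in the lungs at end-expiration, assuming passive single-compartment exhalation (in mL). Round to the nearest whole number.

Flow: 42 L/min ÷ 60 = 0.7 L/s.
Vt = flow × Ti = 0.7 L/s × 0.56 s × 1000 mL/L = 392.0 mL.
R = (PIP − Pplat)/V̇ = (33.5 − 15.0) / 0.7 = 18.5/0.7 = 26.429 cmH2O·s/L.
C = Vt/(Pplat − PEEP) = 392.0 / (15.0 − 3) = 392.0/12.0 = 32.667 mL/cmH2O.
τ = R × C = 26.429 × 0.03267 L/cmH2O = 0.8634 s.
Fraction remaining = e^(−Te/τ) = e^(−0.67/0.8634) = 0.4602.
Trapped volume = 392.0 × 0.4602 = 180.4 mL.

180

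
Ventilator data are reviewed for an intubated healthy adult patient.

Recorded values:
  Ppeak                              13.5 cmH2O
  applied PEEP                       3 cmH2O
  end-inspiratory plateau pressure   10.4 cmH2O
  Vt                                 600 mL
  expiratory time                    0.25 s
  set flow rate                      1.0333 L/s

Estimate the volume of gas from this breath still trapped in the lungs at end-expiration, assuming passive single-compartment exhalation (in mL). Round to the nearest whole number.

215

R = (PIP − Pplat)/V̇ = (13.5 − 10.4) / 1.0333 = 3.1/1.0333 = 3.0 cmH2O·s/L.
C = Vt/(Pplat − PEEP) = 600.0 / (10.4 − 3) = 600.0/7.4 = 81.081 mL/cmH2O.
τ = R × C = 3.0 × 0.08108 L/cmH2O = 0.2432 s.
Fraction remaining = e^(−Te/τ) = e^(−0.25/0.2432) = 0.3577.
Trapped volume = 600.0 × 0.3577 = 214.62 mL.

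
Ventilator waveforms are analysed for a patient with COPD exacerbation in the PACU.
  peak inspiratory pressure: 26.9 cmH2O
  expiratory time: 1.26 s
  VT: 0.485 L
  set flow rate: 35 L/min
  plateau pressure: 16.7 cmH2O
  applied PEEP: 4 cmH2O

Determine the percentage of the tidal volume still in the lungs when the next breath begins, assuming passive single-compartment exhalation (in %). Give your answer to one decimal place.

15.2

Flow: 35 L/min ÷ 60 = 0.5833 L/s.
R = (PIP − Pplat)/V̇ = (26.9 − 16.7) / 0.5833 = 10.2/0.5833 = 17.487 cmH2O·s/L.
C = Vt/(Pplat − PEEP) = 485.0 / (16.7 − 4) = 485.0/12.7 = 38.189 mL/cmH2O.
τ = R × C = 17.487 × 0.03819 L/cmH2O = 0.6678 s.
Fraction remaining at end-expiration = e^(−Te/τ) = e^(−1.26/0.6678) = 0.1516 → 15.16%.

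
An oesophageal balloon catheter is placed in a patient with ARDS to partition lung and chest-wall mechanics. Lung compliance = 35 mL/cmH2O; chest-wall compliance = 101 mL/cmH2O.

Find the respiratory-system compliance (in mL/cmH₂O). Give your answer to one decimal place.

26.0

Lung and chest wall are elastances in series: 1/Crs = 1/CL + 1/Ccw.
1/Crs = 1/35 + 1/101 = 0.03847.
Crs = 25.994 mL/cmH2O.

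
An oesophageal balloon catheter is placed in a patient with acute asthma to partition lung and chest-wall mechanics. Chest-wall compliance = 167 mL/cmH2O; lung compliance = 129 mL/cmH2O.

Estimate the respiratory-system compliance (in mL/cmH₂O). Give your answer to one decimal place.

Lung and chest wall are elastances in series: 1/Crs = 1/CL + 1/Ccw.
1/Crs = 1/129 + 1/167 = 0.01374.
Crs = 72.78 mL/cmH2O.

72.8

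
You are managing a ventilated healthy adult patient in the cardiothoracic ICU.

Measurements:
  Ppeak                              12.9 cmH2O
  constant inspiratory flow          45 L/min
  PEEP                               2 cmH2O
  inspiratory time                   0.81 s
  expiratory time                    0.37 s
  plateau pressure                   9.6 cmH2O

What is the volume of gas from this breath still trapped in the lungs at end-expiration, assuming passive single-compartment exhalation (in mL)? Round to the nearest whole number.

212

Flow: 45 L/min ÷ 60 = 0.75 L/s.
Vt = flow × Ti = 0.75 L/s × 0.81 s × 1000 mL/L = 607.5 mL.
R = (PIP − Pplat)/V̇ = (12.9 − 9.6) / 0.75 = 3.3/0.75 = 4.4 cmH2O·s/L.
C = Vt/(Pplat − PEEP) = 607.5 / (9.6 − 2) = 607.5/7.6 = 79.934 mL/cmH2O.
τ = R × C = 4.4 × 0.07993 L/cmH2O = 0.3517 s.
Fraction remaining = e^(−Te/τ) = e^(−0.37/0.3517) = 0.3492.
Trapped volume = 607.5 × 0.3492 = 212.14 mL.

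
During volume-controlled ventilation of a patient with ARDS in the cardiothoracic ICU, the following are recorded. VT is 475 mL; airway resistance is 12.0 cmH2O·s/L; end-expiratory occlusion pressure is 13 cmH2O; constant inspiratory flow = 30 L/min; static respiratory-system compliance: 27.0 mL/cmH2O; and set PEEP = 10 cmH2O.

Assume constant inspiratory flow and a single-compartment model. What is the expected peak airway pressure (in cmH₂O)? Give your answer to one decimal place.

Flow: 30 L/min ÷ 60 = 0.5 L/s.
Total PEEP = 13 cmH2O (set 10 + intrinsic 3); this is the baseline alveolar pressure.
Equation of motion (constant flow): PIP = Vt/C + R·V̇ + PEEP.
PIP = 475/27.0 + 12.0×0.5 + 13 = 17.593 + 6.0 + 13 = 36.593 cmH2O.

36.6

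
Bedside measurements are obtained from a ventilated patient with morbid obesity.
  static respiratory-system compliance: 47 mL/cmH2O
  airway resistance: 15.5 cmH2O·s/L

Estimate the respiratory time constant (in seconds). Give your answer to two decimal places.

0.73

τ = R × C = 15.5 × 47 mL/cmH2O = 15.5 × 0.047 L/cmH2O = 0.7285 s.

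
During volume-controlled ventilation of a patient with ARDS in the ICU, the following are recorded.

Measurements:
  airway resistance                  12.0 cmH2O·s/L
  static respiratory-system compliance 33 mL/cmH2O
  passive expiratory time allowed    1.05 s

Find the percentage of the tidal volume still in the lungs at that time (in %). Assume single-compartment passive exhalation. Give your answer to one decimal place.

7.1

τ = R × C = 12.0 × 33 mL/cmH2O = 12.0 × 0.033 L/cmH2O = 0.396 s.
Passive exhalation: V(t)/V₀ = e^(−t/τ) = e^(−1.05/0.396) = 0.07054.
Fraction remaining = 0.07054 → 7.054%.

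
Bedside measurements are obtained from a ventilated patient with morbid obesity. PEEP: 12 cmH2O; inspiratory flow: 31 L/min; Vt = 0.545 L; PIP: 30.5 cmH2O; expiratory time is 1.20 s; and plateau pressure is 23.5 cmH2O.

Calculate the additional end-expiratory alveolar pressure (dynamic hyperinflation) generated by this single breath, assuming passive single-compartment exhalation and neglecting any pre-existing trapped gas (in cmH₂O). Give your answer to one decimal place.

Flow: 31 L/min ÷ 60 = 0.5167 L/s.
R = (PIP − Pplat)/V̇ = (30.5 − 23.5) / 0.5167 = 7.0/0.5167 = 13.548 cmH2O·s/L.
C = Vt/(Pplat − PEEP) = 545.0 / (23.5 − 12) = 545.0/11.5 = 47.391 mL/cmH2O.
τ = R × C = 13.548 × 0.04739 L/cmH2O = 0.642 s.
Fraction remaining = e^(−Te/τ) = e^(−1.20/0.642) = 0.1543; trapped volume = 545.0 × 0.1543 = 84.094 mL.
Additional alveolar pressure from trapping ≈ V_trapped / C = 84.094 / 47.391 = 1.774 cmH2O.

1.8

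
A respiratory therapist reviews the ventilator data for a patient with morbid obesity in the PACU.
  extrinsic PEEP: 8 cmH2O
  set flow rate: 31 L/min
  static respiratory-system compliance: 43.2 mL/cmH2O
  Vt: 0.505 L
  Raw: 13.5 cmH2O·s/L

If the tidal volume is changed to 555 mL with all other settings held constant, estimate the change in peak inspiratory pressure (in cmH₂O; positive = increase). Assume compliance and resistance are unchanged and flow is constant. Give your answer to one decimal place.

PIP = Vt/C + R·V̇ + PEEP (constant-flow equation of motion).
Only the elastic term changes: ΔPIP = ΔVt / C = (555 − 505) / 43.2 = 1.157 cmH2O.

1.2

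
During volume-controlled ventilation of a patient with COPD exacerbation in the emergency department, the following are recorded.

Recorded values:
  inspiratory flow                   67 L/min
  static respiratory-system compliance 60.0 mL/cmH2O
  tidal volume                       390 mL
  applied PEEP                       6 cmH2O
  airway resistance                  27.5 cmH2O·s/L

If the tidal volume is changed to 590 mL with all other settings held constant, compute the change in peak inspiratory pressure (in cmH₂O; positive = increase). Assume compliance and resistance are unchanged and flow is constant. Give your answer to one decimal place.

3.3

PIP = Vt/C + R·V̇ + PEEP (constant-flow equation of motion).
Only the elastic term changes: ΔPIP = ΔVt / C = (590 − 390) / 60.0 = 3.333 cmH2O.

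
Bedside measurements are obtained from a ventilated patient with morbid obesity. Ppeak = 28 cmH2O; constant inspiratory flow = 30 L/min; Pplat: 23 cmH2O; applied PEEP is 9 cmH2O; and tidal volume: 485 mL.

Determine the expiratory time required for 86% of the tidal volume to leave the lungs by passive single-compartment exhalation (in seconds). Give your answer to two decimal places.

0.68

Flow: 30 L/min ÷ 60 = 0.5 L/s.
R = (PIP − Pplat)/V̇ = (28 − 23) / 0.5 = 5.0/0.5 = 10.0 cmH2O·s/L.
C = Vt/(Pplat − PEEP) = 485.0 / (23 − 9) = 485.0/14.0 = 34.643 mL/cmH2O.
τ = R × C = 10.0 × 0.03464 L/cmH2O = 0.3464 s.
t = −τ·ln(1 − 0.86) = −0.3464·ln(0.14) = 0.6811 s.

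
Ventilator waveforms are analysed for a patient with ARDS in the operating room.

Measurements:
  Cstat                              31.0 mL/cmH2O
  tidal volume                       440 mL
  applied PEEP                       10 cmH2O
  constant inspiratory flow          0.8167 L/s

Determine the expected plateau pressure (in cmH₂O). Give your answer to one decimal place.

24.2

Pplat = PEEP + Vt / Cstat = 10 + 440 / 31.0 = 10 + 14.194 = 24.194 cmH2O.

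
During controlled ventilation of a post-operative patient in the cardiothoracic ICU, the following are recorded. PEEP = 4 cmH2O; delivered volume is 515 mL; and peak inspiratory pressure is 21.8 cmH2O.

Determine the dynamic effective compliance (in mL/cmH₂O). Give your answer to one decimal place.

28.9

Dynamic compliance = Vt / (PIP − PEEP) = 515 / (21.8 − 4) = 515 / 17.8 = 28.933 mL/cmH2O.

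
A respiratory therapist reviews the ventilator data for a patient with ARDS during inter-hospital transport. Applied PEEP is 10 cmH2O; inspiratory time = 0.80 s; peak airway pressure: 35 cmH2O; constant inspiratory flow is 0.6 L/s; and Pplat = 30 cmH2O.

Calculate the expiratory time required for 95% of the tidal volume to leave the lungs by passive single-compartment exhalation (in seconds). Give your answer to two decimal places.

0.60

Vt = flow × Ti = 0.6 L/s × 0.80 s × 1000 mL/L = 480.0 mL.
R = (PIP − Pplat)/V̇ = (35 − 30) / 0.6 = 5.0/0.6 = 8.333 cmH2O·s/L.
C = Vt/(Pplat − PEEP) = 480.0 / (30 − 10) = 480.0/20.0 = 24.0 mL/cmH2O.
τ = R × C = 8.333 × 0.024 L/cmH2O = 0.2 s.
t = −τ·ln(1 − 0.95) = −0.2·ln(0.05) = 0.5991 s.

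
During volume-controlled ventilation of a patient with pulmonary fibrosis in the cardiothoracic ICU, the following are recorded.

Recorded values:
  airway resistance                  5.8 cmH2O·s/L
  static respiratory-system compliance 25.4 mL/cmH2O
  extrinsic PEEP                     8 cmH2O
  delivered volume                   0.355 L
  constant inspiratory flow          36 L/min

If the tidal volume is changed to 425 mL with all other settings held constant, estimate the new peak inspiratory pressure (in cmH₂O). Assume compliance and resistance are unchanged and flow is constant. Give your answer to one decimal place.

28.2

Flow: 36 L/min ÷ 60 = 0.6 L/s.
PIP = Vt/C + R·V̇ + PEEP (constant-flow equation of motion).
Only the elastic term changes: ΔPIP = ΔVt / C = (425 − 355) / 25.4 = 2.756 cmH2O.
Original PIP = 355/25.4 + 5.8×0.6 + 8 = 25.456 cmH2O; new PIP = 25.456 + (2.756) = 28.212 cmH2O.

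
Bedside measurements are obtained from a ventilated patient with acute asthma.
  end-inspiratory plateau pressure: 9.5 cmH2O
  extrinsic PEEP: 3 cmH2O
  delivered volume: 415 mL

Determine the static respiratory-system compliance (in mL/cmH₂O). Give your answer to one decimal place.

63.8

Cstat = Vt / (Pplat − PEEP) = 415 / (9.5 − 3) = 415 / 6.5 = 63.846 mL/cmH2O.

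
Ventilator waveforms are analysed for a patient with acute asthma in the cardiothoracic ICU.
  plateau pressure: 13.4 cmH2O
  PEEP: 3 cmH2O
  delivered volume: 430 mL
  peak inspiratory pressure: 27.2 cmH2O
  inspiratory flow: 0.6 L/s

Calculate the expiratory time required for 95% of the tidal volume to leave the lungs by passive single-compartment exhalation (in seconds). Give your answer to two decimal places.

2.85

R = (PIP − Pplat)/V̇ = (27.2 − 13.4) / 0.6 = 13.8/0.6 = 23.0 cmH2O·s/L.
C = Vt/(Pplat − PEEP) = 430.0 / (13.4 − 3) = 430.0/10.4 = 41.346 mL/cmH2O.
τ = R × C = 23.0 × 0.04135 L/cmH2O = 0.9511 s.
t = −τ·ln(1 − 0.95) = −0.9511·ln(0.05) = 2.849 s.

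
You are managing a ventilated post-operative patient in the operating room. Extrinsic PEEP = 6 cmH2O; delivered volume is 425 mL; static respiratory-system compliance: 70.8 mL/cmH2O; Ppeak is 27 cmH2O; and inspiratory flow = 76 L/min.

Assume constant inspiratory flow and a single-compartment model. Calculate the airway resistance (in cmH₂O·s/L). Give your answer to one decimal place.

Flow: 76 L/min ÷ 60 = 1.2667 L/s.
Equation of motion (constant flow): PIP = Vt/C + R·V̇ + PEEP.
R·V̇ = PIP − Vt/C − PEEP = 27 − 425/70.8 − 6 = 27 − 6.003 − 6 = 14.997 cmH2O.
R = 14.997 / 1.2667 = 11.839 cmH2O·s/L.

11.8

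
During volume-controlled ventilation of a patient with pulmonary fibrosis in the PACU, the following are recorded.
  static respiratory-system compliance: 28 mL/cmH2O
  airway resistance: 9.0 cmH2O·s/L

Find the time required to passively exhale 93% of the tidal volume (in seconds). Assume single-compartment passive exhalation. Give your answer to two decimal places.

0.67

τ = R × C = 9.0 × 28 mL/cmH2O = 9.0 × 0.028 L/cmH2O = 0.252 s.
Exhaled fraction f = 1 − e^(−t/τ) → t = −τ·ln(1 − f) = −0.252·ln(0.07) = 0.6701 s.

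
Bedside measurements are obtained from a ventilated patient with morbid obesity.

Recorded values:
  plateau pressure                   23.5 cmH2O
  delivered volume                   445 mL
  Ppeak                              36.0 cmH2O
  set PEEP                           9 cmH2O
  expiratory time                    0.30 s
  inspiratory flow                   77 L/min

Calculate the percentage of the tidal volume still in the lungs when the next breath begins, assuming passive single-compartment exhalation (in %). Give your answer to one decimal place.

36.7

Flow: 77 L/min ÷ 60 = 1.2833 L/s.
R = (PIP − Pplat)/V̇ = (36.0 − 23.5) / 1.2833 = 12.5/1.2833 = 9.741 cmH2O·s/L.
C = Vt/(Pplat − PEEP) = 445.0 / (23.5 − 9) = 445.0/14.5 = 30.69 mL/cmH2O.
τ = R × C = 9.741 × 0.03069 L/cmH2O = 0.299 s.
Fraction remaining at end-expiration = e^(−Te/τ) = e^(−0.30/0.299) = 0.3667 → 36.67%.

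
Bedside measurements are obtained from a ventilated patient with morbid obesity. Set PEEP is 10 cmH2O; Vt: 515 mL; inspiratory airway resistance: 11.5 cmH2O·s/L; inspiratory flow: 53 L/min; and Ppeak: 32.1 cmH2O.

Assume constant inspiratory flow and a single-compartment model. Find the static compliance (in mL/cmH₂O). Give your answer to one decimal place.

Flow: 53 L/min ÷ 60 = 0.8833 L/s.
Equation of motion (constant flow): PIP = Vt/C + R·V̇ + PEEP.
Vt/C = PIP − R·V̇ − PEEP = 32.1 − 11.5×0.8833 − 10 = 32.1 − 10.158 − 10 = 11.942 cmH2O.
C = Vt / 11.942 = 515 / 11.942 = 43.125 mL/cmH2O.

43.1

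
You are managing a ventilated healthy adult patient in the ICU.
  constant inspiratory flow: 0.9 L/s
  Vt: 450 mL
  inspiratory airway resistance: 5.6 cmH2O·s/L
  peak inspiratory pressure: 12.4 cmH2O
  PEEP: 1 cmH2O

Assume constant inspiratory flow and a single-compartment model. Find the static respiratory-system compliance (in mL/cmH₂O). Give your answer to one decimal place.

70.8

Equation of motion (constant flow): PIP = Vt/C + R·V̇ + PEEP.
Vt/C = PIP − R·V̇ − PEEP = 12.4 − 5.6×0.9 − 1 = 12.4 − 5.04 − 1 = 6.36 cmH2O.
C = Vt / 6.36 = 450 / 6.36 = 70.755 mL/cmH2O.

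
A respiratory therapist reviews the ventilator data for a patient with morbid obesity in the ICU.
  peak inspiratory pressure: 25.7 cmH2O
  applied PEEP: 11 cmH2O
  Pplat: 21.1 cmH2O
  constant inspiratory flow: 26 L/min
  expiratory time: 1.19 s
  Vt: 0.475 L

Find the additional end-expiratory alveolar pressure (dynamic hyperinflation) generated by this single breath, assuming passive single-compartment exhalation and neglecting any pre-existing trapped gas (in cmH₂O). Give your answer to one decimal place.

0.9

Flow: 26 L/min ÷ 60 = 0.4333 L/s.
R = (PIP − Pplat)/V̇ = (25.7 − 21.1) / 0.4333 = 4.6/0.4333 = 10.616 cmH2O·s/L.
C = Vt/(Pplat − PEEP) = 475.0 / (21.1 − 11) = 475.0/10.1 = 47.03 mL/cmH2O.
τ = R × C = 10.616 × 0.04703 L/cmH2O = 0.4993 s.
Fraction remaining = e^(−Te/τ) = e^(−1.19/0.4993) = 0.09224; trapped volume = 475.0 × 0.09224 = 43.814 mL.
Additional alveolar pressure from trapping ≈ V_trapped / C = 43.814 / 47.03 = 0.9316 cmH2O.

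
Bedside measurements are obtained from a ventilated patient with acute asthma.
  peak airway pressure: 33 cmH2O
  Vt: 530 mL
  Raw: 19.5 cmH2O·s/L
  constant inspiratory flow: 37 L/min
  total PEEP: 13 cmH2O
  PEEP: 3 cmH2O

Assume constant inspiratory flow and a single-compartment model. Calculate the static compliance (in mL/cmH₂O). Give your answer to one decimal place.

66.5

Flow: 37 L/min ÷ 60 = 0.6167 L/s.
Total PEEP = 13 cmH2O (set 3 + intrinsic 10); this is the baseline alveolar pressure.
Equation of motion (constant flow): PIP = Vt/C + R·V̇ + PEEP.
Vt/C = PIP − R·V̇ − PEEP = 33 − 19.5×0.6167 − 13 = 33 − 12.026 − 13 = 7.974 cmH2O.
C = Vt / 7.974 = 530 / 7.974 = 66.466 mL/cmH2O.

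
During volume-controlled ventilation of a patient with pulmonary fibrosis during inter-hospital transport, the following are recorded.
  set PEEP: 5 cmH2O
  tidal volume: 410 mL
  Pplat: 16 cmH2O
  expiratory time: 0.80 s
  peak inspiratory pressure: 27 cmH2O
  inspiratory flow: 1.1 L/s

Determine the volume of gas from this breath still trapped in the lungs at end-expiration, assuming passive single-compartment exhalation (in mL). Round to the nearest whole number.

R = (PIP − Pplat)/V̇ = (27 − 16) / 1.1 = 11.0/1.1 = 10.0 cmH2O·s/L.
C = Vt/(Pplat − PEEP) = 410.0 / (16 − 5) = 410.0/11.0 = 37.273 mL/cmH2O.
τ = R × C = 10.0 × 0.03727 L/cmH2O = 0.3727 s.
Fraction remaining = e^(−Te/τ) = e^(−0.80/0.3727) = 0.1169.
Trapped volume = 410.0 × 0.1169 = 47.929 mL.

48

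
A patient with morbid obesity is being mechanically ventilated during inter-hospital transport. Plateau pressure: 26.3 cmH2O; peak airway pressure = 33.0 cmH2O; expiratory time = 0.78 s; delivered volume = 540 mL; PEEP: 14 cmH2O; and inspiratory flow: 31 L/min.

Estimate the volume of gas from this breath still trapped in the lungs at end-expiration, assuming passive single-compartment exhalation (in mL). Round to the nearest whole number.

Flow: 31 L/min ÷ 60 = 0.5167 L/s.
R = (PIP − Pplat)/V̇ = (33.0 − 26.3) / 0.5167 = 6.7/0.5167 = 12.967 cmH2O·s/L.
C = Vt/(Pplat − PEEP) = 540.0 / (26.3 − 14) = 540.0/12.3 = 43.902 mL/cmH2O.
τ = R × C = 12.967 × 0.0439 L/cmH2O = 0.5693 s.
Fraction remaining = e^(−Te/τ) = e^(−0.78/0.5693) = 0.2541.
Trapped volume = 540.0 × 0.2541 = 137.21 mL.

137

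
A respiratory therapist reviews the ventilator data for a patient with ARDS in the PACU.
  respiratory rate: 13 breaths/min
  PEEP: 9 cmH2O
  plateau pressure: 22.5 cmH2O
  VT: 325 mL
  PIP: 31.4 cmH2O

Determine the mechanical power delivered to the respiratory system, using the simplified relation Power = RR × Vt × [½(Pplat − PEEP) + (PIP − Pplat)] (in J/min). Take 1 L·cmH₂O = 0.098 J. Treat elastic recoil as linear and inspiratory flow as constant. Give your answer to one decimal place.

6.5

Per-breath work = Vt × [½(Pplat−PEEP) + (PIP−Pplat)] = 0.325 × [0.5×13.5 + 8.9] = 0.325 × 15.65 = 5.086 L·cmH2O.
Power = 13 × 5.086 = 66.118 L·cmH2O/min.
× 0.098 J/(L·cmH2O) → 6.48 J/min.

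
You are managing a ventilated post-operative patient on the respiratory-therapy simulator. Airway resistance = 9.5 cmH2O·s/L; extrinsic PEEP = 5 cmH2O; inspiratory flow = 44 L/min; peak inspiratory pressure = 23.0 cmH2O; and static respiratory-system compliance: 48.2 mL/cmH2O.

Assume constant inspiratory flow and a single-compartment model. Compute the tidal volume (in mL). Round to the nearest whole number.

Flow: 44 L/min ÷ 60 = 0.7333 L/s.
Equation of motion (constant flow): PIP = Vt/C + R·V̇ + PEEP.
Vt/C = PIP − R·V̇ − PEEP = 23.0 − 6.966 − 5 = 11.034 cmH2O.
Vt = C × 11.034 = 48.2 × 11.034 = 531.84 mL.

532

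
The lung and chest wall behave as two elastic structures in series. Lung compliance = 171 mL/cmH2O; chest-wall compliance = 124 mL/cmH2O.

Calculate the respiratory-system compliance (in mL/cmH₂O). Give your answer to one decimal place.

71.9

Lung and chest wall are elastances in series: 1/Crs = 1/CL + 1/Ccw.
1/Crs = 1/171 + 1/124 = 0.01391.
Crs = 71.891 mL/cmH2O.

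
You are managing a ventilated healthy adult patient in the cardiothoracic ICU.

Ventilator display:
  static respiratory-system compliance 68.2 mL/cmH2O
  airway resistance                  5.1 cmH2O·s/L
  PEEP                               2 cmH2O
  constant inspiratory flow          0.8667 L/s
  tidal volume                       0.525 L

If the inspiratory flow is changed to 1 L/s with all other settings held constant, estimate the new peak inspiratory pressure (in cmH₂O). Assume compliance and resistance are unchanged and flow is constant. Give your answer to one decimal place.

14.8

PIP = Vt/C + R·V̇ + PEEP (constant-flow equation of motion).
Only the resistive term changes: ΔPIP = R × ΔV̇ = 5.1 × (1 − 0.8667) = 5.1 × 0.1333 = 0.6798 cmH2O.
Original PIP = 525/68.2 + 5.1×0.8667 + 2 = 14.118 cmH2O; new PIP = 14.118 + (0.6798) = 14.798 cmH2O.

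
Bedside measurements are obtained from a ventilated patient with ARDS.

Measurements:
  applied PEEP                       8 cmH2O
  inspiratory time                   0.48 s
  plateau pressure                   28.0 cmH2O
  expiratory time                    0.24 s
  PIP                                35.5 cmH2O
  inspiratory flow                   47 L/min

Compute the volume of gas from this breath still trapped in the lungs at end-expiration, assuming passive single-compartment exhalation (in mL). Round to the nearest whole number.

99

Flow: 47 L/min ÷ 60 = 0.7833 L/s.
Vt = flow × Ti = 0.7833 L/s × 0.48 s × 1000 mL/L = 375.98 mL.
R = (PIP − Pplat)/V̇ = (35.5 − 28.0) / 0.7833 = 7.5/0.7833 = 9.575 cmH2O·s/L.
C = Vt/(Pplat − PEEP) = 375.98 / (28.0 − 8) = 375.98/20.0 = 18.799 mL/cmH2O.
τ = R × C = 9.575 × 0.0188 L/cmH2O = 0.18 s.
Fraction remaining = e^(−Te/τ) = e^(−0.24/0.18) = 0.2636.
Trapped volume = 375.98 × 0.2636 = 99.108 mL.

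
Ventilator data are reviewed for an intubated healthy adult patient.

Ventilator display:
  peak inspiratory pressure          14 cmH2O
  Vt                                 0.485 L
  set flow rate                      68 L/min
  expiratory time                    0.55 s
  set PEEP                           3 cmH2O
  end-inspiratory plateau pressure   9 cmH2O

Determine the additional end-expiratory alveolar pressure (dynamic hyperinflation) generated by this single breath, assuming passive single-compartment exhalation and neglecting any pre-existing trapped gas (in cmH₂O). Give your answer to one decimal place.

1.3

Flow: 68 L/min ÷ 60 = 1.1333 L/s.
R = (PIP − Pplat)/V̇ = (14 − 9) / 1.1333 = 5.0/1.1333 = 4.412 cmH2O·s/L.
C = Vt/(Pplat − PEEP) = 485.0 / (9 − 3) = 485.0/6.0 = 80.833 mL/cmH2O.
τ = R × C = 4.412 × 0.08083 L/cmH2O = 0.3566 s.
Fraction remaining = e^(−Te/τ) = e^(−0.55/0.3566) = 0.2139; trapped volume = 485.0 × 0.2139 = 103.74 mL.
Additional alveolar pressure from trapping ≈ V_trapped / C = 103.74 / 80.833 = 1.283 cmH2O.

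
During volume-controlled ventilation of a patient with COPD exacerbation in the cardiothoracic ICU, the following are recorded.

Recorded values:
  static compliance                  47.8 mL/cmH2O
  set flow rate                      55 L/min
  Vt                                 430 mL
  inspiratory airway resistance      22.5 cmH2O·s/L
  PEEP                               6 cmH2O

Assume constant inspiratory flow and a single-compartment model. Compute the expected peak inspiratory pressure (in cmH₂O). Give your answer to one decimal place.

Flow: 55 L/min ÷ 60 = 0.9167 L/s.
Equation of motion (constant flow): PIP = Vt/C + R·V̇ + PEEP.
PIP = 430/47.8 + 22.5×0.9167 + 6 = 8.996 + 20.626 + 6 = 35.622 cmH2O.

35.6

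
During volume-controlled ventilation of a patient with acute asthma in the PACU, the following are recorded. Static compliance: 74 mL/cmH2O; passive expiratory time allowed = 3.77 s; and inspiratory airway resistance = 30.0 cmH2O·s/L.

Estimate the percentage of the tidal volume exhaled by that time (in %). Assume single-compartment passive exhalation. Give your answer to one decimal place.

81.7

τ = R × C = 30.0 × 74 mL/cmH2O = 30.0 × 0.074 L/cmH2O = 2.22 s.
Passive exhalation: V(t)/V₀ = e^(−t/τ) = e^(−3.77/2.22) = 0.183.
Fraction exhaled = 1 − 0.183 = 0.817 → 81.7%.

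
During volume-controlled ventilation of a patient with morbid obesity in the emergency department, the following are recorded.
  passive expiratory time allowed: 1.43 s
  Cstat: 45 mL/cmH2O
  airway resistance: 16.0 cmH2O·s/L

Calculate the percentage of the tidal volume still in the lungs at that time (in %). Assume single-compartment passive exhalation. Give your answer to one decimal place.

13.7

τ = R × C = 16.0 × 45 mL/cmH2O = 16.0 × 0.045 L/cmH2O = 0.72 s.
Passive exhalation: V(t)/V₀ = e^(−t/τ) = e^(−1.43/0.72) = 0.1372.
Fraction remaining = 0.1372 → 13.72%.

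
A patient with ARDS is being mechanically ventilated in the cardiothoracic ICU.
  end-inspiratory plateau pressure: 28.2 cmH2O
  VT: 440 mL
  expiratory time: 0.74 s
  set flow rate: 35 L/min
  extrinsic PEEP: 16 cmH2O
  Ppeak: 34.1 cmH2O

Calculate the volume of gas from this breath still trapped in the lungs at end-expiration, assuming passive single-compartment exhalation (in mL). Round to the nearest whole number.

58

Flow: 35 L/min ÷ 60 = 0.5833 L/s.
R = (PIP − Pplat)/V̇ = (34.1 − 28.2) / 0.5833 = 5.9/0.5833 = 10.115 cmH2O·s/L.
C = Vt/(Pplat − PEEP) = 440.0 / (28.2 − 16) = 440.0/12.2 = 36.066 mL/cmH2O.
τ = R × C = 10.115 × 0.03607 L/cmH2O = 0.3648 s.
Fraction remaining = e^(−Te/τ) = e^(−0.74/0.3648) = 0.1315.
Trapped volume = 440.0 × 0.1315 = 57.86 mL.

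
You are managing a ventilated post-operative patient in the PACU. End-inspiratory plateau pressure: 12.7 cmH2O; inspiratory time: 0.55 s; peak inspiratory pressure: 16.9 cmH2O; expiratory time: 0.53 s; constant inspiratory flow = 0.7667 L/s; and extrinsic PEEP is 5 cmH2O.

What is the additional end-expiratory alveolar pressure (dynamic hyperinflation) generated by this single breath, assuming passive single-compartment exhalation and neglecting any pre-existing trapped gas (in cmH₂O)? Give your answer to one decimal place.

Vt = flow × Ti = 0.7667 L/s × 0.55 s × 1000 mL/L = 421.69 mL.
R = (PIP − Pplat)/V̇ = (16.9 − 12.7) / 0.7667 = 4.2/0.7667 = 5.478 cmH2O·s/L.
C = Vt/(Pplat − PEEP) = 421.69 / (12.7 − 5) = 421.69/7.7 = 54.765 mL/cmH2O.
τ = R × C = 5.478 × 0.05477 L/cmH2O = 0.3 s.
Fraction remaining = e^(−Te/τ) = e^(−0.53/0.3) = 0.1709; trapped volume = 421.69 × 0.1709 = 72.067 mL.
Additional alveolar pressure from trapping ≈ V_trapped / C = 72.067 / 54.765 = 1.316 cmH2O.

1.3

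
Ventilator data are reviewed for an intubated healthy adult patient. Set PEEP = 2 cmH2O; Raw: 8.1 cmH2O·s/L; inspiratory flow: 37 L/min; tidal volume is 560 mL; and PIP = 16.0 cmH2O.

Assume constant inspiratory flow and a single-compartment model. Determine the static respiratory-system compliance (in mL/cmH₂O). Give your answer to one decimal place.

62.2

Flow: 37 L/min ÷ 60 = 0.6167 L/s.
Equation of motion (constant flow): PIP = Vt/C + R·V̇ + PEEP.
Vt/C = PIP − R·V̇ − PEEP = 16.0 − 8.1×0.6167 − 2 = 16.0 − 4.995 − 2 = 9.005 cmH2O.
C = Vt / 9.005 = 560 / 9.005 = 62.188 mL/cmH2O.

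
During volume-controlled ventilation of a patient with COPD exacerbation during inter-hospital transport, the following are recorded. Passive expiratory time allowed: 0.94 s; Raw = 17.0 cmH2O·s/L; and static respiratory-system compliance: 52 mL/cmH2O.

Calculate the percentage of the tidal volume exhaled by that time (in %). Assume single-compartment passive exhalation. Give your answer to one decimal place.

τ = R × C = 17.0 × 52 mL/cmH2O = 17.0 × 0.052 L/cmH2O = 0.884 s.
Passive exhalation: V(t)/V₀ = e^(−t/τ) = e^(−0.94/0.884) = 0.3453.
Fraction exhaled = 1 − 0.3453 = 0.6547 → 65.47%.

65.5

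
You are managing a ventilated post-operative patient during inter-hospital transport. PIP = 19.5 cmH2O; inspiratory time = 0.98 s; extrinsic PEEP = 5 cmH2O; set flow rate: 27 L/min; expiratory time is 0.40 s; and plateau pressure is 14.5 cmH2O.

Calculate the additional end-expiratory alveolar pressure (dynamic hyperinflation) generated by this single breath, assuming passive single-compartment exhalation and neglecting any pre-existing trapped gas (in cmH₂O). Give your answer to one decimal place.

4.4

Flow: 27 L/min ÷ 60 = 0.45 L/s.
Vt = flow × Ti = 0.45 L/s × 0.98 s × 1000 mL/L = 441.0 mL.
R = (PIP − Pplat)/V̇ = (19.5 − 14.5) / 0.45 = 5.0/0.45 = 11.111 cmH2O·s/L.
C = Vt/(Pplat − PEEP) = 441.0 / (14.5 − 5) = 441.0/9.5 = 46.421 mL/cmH2O.
τ = R × C = 11.111 × 0.04642 L/cmH2O = 0.5158 s.
Fraction remaining = e^(−Te/τ) = e^(−0.40/0.5158) = 0.4605; trapped volume = 441.0 × 0.4605 = 203.08 mL.
Additional alveolar pressure from trapping ≈ V_trapped / C = 203.08 / 46.421 = 4.375 cmH2O.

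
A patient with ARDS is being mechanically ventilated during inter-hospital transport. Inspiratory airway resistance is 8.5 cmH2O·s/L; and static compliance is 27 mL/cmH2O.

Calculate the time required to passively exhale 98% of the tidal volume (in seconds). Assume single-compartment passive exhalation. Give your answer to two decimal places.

0.90

τ = R × C = 8.5 × 27 mL/cmH2O = 8.5 × 0.027 L/cmH2O = 0.2295 s.
Exhaled fraction f = 1 − e^(−t/τ) → t = −τ·ln(1 − f) = −0.2295·ln(0.02) = 0.8978 s.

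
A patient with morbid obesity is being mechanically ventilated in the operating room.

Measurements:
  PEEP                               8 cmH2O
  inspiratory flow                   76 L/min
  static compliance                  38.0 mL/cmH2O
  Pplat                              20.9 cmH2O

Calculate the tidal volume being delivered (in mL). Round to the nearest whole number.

Vt = Cstat × (Pplat − PEEP) = 38.0 × (20.9 − 8) = 38.0 × 12.9 = 490.2 mL.

490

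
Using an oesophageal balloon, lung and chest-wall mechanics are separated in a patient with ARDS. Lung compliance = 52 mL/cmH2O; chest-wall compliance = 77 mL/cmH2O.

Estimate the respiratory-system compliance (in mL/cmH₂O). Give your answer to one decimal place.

Lung and chest wall are elastances in series: 1/Crs = 1/CL + 1/Ccw.
1/Crs = 1/52 + 1/77 = 0.03222.
Crs = 31.037 mL/cmH2O.

31.0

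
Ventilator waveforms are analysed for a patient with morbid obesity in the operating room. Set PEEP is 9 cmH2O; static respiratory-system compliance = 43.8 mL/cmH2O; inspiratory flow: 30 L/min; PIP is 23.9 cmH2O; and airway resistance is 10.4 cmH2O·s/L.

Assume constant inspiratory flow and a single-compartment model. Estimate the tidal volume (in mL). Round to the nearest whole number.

Flow: 30 L/min ÷ 60 = 0.5 L/s.
Equation of motion (constant flow): PIP = Vt/C + R·V̇ + PEEP.
Vt/C = PIP − R·V̇ − PEEP = 23.9 − 5.2 − 9 = 9.7 cmH2O.
Vt = C × 9.7 = 43.8 × 9.7 = 424.86 mL.

425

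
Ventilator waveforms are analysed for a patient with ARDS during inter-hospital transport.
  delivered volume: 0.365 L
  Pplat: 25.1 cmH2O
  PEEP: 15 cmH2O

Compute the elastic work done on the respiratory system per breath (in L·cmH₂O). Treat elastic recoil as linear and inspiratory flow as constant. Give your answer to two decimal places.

1.84

Elastic work ≈ ½ × (Pplat − PEEP) × Vt = 0.5 × (25.1 − 15) × 0.365 L = 0.5 × 10.1 × 0.365 = 1.843 L·cmH2O.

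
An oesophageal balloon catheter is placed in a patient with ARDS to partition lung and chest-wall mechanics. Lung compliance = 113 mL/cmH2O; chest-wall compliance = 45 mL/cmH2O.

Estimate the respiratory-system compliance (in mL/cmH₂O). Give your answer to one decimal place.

Lung and chest wall are elastances in series: 1/Crs = 1/CL + 1/Ccw.
1/Crs = 1/113 + 1/45 = 0.03107.
Crs = 32.185 mL/cmH2O.

32.2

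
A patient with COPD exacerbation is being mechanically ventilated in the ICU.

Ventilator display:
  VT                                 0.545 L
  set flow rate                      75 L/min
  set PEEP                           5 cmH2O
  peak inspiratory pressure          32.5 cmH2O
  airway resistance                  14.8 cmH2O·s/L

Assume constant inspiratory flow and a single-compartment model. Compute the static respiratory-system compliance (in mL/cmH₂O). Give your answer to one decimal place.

60.6

Flow: 75 L/min ÷ 60 = 1.25 L/s.
Equation of motion (constant flow): PIP = Vt/C + R·V̇ + PEEP.
Vt/C = PIP − R·V̇ − PEEP = 32.5 − 14.8×1.25 − 5 = 32.5 − 18.5 − 5 = 9.0 cmH2O.
C = Vt / 9.0 = 545 / 9.0 = 60.556 mL/cmH2O.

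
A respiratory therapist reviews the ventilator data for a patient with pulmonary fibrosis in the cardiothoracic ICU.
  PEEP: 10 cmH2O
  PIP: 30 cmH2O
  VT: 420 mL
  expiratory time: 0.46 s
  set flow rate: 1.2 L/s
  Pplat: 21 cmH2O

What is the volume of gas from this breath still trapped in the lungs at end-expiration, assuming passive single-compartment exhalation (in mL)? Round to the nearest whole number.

R = (PIP − Pplat)/V̇ = (30 − 21) / 1.2 = 9.0/1.2 = 7.5 cmH2O·s/L.
C = Vt/(Pplat − PEEP) = 420.0 / (21 − 10) = 420.0/11.0 = 38.182 mL/cmH2O.
τ = R × C = 7.5 × 0.03818 L/cmH2O = 0.2864 s.
Fraction remaining = e^(−Te/τ) = e^(−0.46/0.2864) = 0.2007.
Trapped volume = 420.0 × 0.2007 = 84.294 mL.

84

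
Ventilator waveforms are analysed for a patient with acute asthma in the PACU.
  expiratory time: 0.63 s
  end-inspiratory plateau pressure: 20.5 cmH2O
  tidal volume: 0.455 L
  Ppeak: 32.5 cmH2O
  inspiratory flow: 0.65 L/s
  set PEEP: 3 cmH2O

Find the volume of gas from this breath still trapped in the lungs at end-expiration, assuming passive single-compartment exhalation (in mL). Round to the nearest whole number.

R = (PIP − Pplat)/V̇ = (32.5 − 20.5) / 0.65 = 12.0/0.65 = 18.462 cmH2O·s/L.
C = Vt/(Pplat − PEEP) = 455.0 / (20.5 − 3) = 455.0/17.5 = 26.0 mL/cmH2O.
τ = R × C = 18.462 × 0.026 L/cmH2O = 0.48 s.
Fraction remaining = e^(−Te/τ) = e^(−0.63/0.48) = 0.2691.
Trapped volume = 455.0 × 0.2691 = 122.44 mL.

122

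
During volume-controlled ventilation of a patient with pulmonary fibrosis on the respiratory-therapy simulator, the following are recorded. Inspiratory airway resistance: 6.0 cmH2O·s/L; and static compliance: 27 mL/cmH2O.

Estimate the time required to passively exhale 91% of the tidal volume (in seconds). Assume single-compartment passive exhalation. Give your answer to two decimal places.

τ = R × C = 6.0 × 27 mL/cmH2O = 6.0 × 0.027 L/cmH2O = 0.162 s.
Exhaled fraction f = 1 − e^(−t/τ) → t = −τ·ln(1 − f) = −0.162·ln(0.09) = 0.3901 s.

0.39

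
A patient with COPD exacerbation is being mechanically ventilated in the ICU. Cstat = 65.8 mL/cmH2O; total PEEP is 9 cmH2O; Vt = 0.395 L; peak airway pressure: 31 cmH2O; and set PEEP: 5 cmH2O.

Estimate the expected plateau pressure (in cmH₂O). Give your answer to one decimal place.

End-expiratory occlusion gives total PEEP = 9 cmH2O (intrinsic PEEP = 9 − 5 = 4). Use total PEEP for the elastic gradient.
Pplat = PEEPtotal + Vt / Cstat = 9 + 395 / 65.8 = 9 + 6.003 = 15.003 cmH2O.

15.0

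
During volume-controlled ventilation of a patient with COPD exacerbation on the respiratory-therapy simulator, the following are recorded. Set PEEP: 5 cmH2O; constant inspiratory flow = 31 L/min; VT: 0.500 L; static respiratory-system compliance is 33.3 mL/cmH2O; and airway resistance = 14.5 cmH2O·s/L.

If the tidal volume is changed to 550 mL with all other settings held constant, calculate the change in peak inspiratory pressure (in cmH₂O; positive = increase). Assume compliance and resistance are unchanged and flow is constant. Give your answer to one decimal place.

PIP = Vt/C + R·V̇ + PEEP (constant-flow equation of motion).
Only the elastic term changes: ΔPIP = ΔVt / C = (550 − 500) / 33.3 = 1.502 cmH2O.

1.5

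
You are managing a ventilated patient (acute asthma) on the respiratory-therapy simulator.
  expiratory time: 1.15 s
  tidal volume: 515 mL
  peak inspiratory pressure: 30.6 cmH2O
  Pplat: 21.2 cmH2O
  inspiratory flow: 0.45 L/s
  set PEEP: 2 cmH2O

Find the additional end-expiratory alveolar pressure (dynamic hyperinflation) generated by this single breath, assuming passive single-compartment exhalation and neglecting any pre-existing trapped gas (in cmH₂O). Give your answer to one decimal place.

2.5

R = (PIP − Pplat)/V̇ = (30.6 − 21.2) / 0.45 = 9.4/0.45 = 20.889 cmH2O·s/L.
C = Vt/(Pplat − PEEP) = 515.0 / (21.2 − 2) = 515.0/19.2 = 26.823 mL/cmH2O.
τ = R × C = 20.889 × 0.02682 L/cmH2O = 0.5602 s.
Fraction remaining = e^(−Te/τ) = e^(−1.15/0.5602) = 0.1284; trapped volume = 515.0 × 0.1284 = 66.126 mL.
Additional alveolar pressure from trapping ≈ V_trapped / C = 66.126 / 26.823 = 2.465 cmH2O.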